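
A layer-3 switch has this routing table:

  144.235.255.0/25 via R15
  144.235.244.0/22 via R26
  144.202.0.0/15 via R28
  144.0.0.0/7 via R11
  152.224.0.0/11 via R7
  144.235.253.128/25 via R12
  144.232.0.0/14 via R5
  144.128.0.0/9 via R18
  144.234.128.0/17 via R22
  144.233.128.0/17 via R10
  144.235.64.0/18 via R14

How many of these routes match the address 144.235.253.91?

3

Prefixes containing 144.235.253.91:
  144.0.0.0/7 (144.0.0.0 - 145.255.255.255)
  144.128.0.0/9 (144.128.0.0 - 144.255.255.255)
  144.232.0.0/14 (144.232.0.0 - 144.235.255.255)
Total matching entries: 3.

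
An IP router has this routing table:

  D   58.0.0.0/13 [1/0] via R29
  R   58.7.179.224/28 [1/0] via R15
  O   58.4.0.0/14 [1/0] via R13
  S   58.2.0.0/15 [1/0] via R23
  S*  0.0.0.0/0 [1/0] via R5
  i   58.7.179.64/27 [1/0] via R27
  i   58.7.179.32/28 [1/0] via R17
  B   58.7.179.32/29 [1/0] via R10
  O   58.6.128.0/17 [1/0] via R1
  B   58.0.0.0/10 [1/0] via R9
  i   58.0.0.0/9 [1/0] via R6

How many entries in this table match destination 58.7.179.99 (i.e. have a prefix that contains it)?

5

Prefixes containing 58.7.179.99:
  0.0.0.0/0 (default, matches everything)
  58.0.0.0/9 (58.0.0.0 - 58.127.255.255)
  58.0.0.0/10 (58.0.0.0 - 58.63.255.255)
  58.0.0.0/13 (58.0.0.0 - 58.7.255.255)
  58.4.0.0/14 (58.4.0.0 - 58.7.255.255)
Total matching entries: 5.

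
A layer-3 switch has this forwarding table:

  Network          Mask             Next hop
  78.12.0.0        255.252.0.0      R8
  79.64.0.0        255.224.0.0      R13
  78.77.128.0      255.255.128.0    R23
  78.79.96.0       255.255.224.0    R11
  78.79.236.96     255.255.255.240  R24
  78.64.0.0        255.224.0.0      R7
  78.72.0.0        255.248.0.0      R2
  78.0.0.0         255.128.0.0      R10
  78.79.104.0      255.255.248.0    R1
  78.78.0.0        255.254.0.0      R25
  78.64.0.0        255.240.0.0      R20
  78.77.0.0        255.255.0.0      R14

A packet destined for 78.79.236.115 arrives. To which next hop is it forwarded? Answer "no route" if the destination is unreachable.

R25

Routes whose prefix contains 78.79.236.115:
  78.0.0.0/9 (78.0.0.0 - 78.127.255.255) -> R10
  78.64.0.0/11 (78.64.0.0 - 78.95.255.255) -> R7
  78.64.0.0/12 (78.64.0.0 - 78.79.255.255) -> R20
  78.72.0.0/13 (78.72.0.0 - 78.79.255.255) -> R2
  78.78.0.0/15 (78.78.0.0 - 78.79.255.255) -> R25
More-specific entries that do NOT match:
  78.79.236.96/28 (78.79.236.96 - 78.79.236.111) does not contain 78.79.236.115
  78.79.104.0/21 (78.79.104.0 - 78.79.111.255) does not contain 78.79.236.115
  78.79.96.0/19 (78.79.96.0 - 78.79.127.255) does not contain 78.79.236.115
  78.77.128.0/17 (78.77.128.0 - 78.77.255.255) does not contain 78.79.236.115
  78.77.0.0/16 (78.77.0.0 - 78.77.255.255) does not contain 78.79.236.115
Longest matching prefix is /15 -> next hop R25.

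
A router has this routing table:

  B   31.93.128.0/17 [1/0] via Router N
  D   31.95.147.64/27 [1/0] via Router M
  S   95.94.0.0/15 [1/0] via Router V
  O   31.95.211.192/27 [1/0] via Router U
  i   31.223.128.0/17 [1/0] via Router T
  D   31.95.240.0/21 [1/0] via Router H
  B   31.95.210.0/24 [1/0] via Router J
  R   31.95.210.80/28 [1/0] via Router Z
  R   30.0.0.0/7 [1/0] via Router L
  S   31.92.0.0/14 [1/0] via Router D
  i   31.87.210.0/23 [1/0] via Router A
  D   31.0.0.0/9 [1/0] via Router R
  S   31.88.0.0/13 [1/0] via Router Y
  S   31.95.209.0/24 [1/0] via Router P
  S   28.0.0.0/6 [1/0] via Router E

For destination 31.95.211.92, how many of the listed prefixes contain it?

5

Prefixes containing 31.95.211.92:
  28.0.0.0/6 (28.0.0.0 - 31.255.255.255)
  30.0.0.0/7 (30.0.0.0 - 31.255.255.255)
  31.0.0.0/9 (31.0.0.0 - 31.127.255.255)
  31.88.0.0/13 (31.88.0.0 - 31.95.255.255)
  31.92.0.0/14 (31.92.0.0 - 31.95.255.255)
Total matching entries: 5.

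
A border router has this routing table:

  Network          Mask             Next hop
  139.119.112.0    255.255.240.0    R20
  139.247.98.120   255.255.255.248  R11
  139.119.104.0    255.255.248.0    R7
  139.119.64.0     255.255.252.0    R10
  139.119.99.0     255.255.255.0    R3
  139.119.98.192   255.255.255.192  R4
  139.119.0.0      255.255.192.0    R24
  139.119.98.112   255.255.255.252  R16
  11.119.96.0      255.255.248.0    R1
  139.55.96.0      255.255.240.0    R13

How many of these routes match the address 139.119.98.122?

0

No listed prefix contains 139.119.98.122.
Total matching entries: 0.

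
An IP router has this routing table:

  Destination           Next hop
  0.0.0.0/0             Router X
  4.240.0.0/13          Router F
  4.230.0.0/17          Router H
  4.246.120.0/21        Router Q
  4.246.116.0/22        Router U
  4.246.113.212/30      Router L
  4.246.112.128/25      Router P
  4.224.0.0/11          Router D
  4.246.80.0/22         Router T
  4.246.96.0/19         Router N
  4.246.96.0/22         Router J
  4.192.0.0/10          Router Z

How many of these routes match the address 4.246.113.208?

Prefixes containing 4.246.113.208:
  0.0.0.0/0 (default, matches everything)
  4.192.0.0/10 (4.192.0.0 - 4.255.255.255)
  4.224.0.0/11 (4.224.0.0 - 4.255.255.255)
  4.240.0.0/13 (4.240.0.0 - 4.247.255.255)
  4.246.96.0/19 (4.246.96.0 - 4.246.127.255)
Total matching entries: 5.

5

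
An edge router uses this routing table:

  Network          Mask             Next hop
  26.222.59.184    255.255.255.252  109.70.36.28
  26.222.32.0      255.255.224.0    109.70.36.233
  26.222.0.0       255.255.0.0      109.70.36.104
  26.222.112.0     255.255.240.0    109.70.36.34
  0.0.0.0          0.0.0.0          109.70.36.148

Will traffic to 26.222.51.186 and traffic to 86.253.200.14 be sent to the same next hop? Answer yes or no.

no

26.222.51.186: longest match 26.222.32.0/19 -> 109.70.36.233
86.253.200.14: longest match 0.0.0.0/0 -> 109.70.36.148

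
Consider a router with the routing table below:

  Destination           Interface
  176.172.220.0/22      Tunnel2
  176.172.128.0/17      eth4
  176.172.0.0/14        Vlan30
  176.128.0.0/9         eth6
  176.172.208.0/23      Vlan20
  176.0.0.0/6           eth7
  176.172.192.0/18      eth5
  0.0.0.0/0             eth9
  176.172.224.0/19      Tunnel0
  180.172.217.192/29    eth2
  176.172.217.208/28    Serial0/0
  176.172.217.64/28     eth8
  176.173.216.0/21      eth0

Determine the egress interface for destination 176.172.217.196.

Routes whose prefix contains 176.172.217.196:
  0.0.0.0/0 (default, matches everything) -> eth9
  176.0.0.0/6 (176.0.0.0 - 179.255.255.255) -> eth7
  176.128.0.0/9 (176.128.0.0 - 176.255.255.255) -> eth6
  176.172.0.0/14 (176.172.0.0 - 176.175.255.255) -> Vlan30
  176.172.128.0/17 (176.172.128.0 - 176.172.255.255) -> eth4
  176.172.192.0/18 (176.172.192.0 - 176.172.255.255) -> eth5
More-specific entries that do NOT match:
  180.172.217.192/29 (180.172.217.192 - 180.172.217.199) does not contain 176.172.217.196
  176.172.217.208/28 (176.172.217.208 - 176.172.217.223) does not contain 176.172.217.196
  176.172.217.64/28 (176.172.217.64 - 176.172.217.79) does not contain 176.172.217.196
  176.172.208.0/23 (176.172.208.0 - 176.172.209.255) does not contain 176.172.217.196
  176.172.220.0/22 (176.172.220.0 - 176.172.223.255) does not contain 176.172.217.196
  176.173.216.0/21 (176.173.216.0 - 176.173.223.255) does not contain 176.172.217.196
  176.172.224.0/19 (176.172.224.0 - 176.172.255.255) does not contain 176.172.217.196
Longest matching prefix is /18 -> interface eth5.

eth5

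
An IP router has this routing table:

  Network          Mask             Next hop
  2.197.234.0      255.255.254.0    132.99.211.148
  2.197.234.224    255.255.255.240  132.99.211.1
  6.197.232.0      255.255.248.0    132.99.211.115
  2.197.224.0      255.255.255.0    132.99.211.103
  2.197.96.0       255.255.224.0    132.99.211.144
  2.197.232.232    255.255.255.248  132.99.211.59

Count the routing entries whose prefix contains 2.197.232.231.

No listed prefix contains 2.197.232.231.
Total matching entries: 0.

0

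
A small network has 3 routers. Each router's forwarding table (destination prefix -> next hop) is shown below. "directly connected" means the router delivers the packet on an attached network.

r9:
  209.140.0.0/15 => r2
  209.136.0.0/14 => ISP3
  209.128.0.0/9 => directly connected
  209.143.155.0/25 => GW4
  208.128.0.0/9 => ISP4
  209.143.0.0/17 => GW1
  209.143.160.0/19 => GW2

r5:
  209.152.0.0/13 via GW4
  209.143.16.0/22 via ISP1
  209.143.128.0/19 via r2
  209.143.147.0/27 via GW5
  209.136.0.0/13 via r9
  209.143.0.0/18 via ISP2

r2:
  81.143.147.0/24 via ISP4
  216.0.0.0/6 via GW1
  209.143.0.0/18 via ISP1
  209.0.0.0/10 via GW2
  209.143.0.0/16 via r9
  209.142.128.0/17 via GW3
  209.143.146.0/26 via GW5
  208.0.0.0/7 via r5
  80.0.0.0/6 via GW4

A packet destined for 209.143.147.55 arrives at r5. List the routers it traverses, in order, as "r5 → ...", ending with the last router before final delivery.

r5 → r2 → r9

At r5: longest match for 209.143.147.55 is 209.143.128.0/19 -> r2
At r2: longest match for 209.143.147.55 is 209.143.0.0/16 -> r9
At r9: longest match for 209.143.147.55 is 209.128.0.0/9 -> directly connected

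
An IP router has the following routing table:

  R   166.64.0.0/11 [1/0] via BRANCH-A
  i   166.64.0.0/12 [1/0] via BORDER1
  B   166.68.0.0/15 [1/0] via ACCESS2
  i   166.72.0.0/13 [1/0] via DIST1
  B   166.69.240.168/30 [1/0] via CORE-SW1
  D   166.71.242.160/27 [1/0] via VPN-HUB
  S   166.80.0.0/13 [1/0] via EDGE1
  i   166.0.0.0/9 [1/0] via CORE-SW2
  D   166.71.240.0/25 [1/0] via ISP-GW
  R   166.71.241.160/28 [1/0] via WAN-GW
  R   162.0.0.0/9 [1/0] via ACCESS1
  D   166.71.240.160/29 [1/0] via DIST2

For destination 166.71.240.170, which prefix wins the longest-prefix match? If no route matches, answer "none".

166.64.0.0/12

Entries matching 166.71.240.170:
  166.0.0.0/9 (166.0.0.0 - 166.127.255.255)
  166.64.0.0/11 (166.64.0.0 - 166.95.255.255)
  166.64.0.0/12 (166.64.0.0 - 166.79.255.255)
Most specific is 166.64.0.0/12.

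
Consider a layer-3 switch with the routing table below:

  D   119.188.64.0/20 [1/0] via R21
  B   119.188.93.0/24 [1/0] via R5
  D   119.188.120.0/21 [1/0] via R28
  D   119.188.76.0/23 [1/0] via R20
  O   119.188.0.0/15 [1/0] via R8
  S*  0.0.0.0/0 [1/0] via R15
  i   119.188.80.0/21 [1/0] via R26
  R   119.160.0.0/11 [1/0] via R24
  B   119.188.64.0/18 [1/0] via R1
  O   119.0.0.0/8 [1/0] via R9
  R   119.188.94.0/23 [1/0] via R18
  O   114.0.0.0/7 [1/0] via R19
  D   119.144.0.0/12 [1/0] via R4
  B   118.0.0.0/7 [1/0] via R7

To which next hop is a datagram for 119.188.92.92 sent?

Routes whose prefix contains 119.188.92.92:
  0.0.0.0/0 (default, matches everything) -> R15
  118.0.0.0/7 (118.0.0.0 - 119.255.255.255) -> R7
  119.0.0.0/8 (119.0.0.0 - 119.255.255.255) -> R9
  119.160.0.0/11 (119.160.0.0 - 119.191.255.255) -> R24
  119.188.0.0/15 (119.188.0.0 - 119.189.255.255) -> R8
  119.188.64.0/18 (119.188.64.0 - 119.188.127.255) -> R1
More-specific entries that do NOT match:
  119.188.93.0/24 (119.188.93.0 - 119.188.93.255) does not contain 119.188.92.92
  119.188.76.0/23 (119.188.76.0 - 119.188.77.255) does not contain 119.188.92.92
  119.188.94.0/23 (119.188.94.0 - 119.188.95.255) does not contain 119.188.92.92
  119.188.120.0/21 (119.188.120.0 - 119.188.127.255) does not contain 119.188.92.92
  119.188.80.0/21 (119.188.80.0 - 119.188.87.255) does not contain 119.188.92.92
  119.188.64.0/20 (119.188.64.0 - 119.188.79.255) does not contain 119.188.92.92
Longest matching prefix is /18 -> next hop R1.

R1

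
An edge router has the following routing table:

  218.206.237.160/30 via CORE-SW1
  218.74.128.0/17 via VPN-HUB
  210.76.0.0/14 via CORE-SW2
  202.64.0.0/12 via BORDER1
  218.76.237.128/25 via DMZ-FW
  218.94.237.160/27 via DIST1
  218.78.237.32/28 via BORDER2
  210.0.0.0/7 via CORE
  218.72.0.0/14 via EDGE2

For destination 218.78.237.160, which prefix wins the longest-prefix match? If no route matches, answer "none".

none

218.78.237.160 is outside every listed prefix and there is no default route.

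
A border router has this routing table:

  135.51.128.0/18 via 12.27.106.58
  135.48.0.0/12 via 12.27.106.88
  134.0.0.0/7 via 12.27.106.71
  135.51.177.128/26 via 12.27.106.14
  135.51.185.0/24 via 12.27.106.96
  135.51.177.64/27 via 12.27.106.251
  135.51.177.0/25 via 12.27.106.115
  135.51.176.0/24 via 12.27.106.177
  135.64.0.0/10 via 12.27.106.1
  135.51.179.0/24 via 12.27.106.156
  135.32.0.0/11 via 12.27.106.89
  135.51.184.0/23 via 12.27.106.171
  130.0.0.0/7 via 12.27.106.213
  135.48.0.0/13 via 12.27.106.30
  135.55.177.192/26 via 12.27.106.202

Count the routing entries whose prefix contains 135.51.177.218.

Prefixes containing 135.51.177.218:
  134.0.0.0/7 (134.0.0.0 - 135.255.255.255)
  135.32.0.0/11 (135.32.0.0 - 135.63.255.255)
  135.48.0.0/12 (135.48.0.0 - 135.63.255.255)
  135.48.0.0/13 (135.48.0.0 - 135.55.255.255)
  135.51.128.0/18 (135.51.128.0 - 135.51.191.255)
Total matching entries: 5.

5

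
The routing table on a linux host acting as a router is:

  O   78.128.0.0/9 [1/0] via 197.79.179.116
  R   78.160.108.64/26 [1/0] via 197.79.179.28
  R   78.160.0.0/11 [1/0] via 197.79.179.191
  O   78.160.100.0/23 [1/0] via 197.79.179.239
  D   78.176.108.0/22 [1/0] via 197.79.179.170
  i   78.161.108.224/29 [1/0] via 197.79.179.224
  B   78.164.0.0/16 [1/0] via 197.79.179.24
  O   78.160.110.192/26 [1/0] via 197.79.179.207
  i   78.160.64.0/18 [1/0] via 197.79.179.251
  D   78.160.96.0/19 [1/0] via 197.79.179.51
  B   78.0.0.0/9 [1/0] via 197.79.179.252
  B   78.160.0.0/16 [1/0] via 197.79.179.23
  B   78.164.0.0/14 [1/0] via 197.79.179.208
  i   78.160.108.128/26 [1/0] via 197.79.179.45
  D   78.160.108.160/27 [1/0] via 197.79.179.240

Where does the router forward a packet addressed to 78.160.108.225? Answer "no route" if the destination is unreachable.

197.79.179.51

Routes whose prefix contains 78.160.108.225:
  78.128.0.0/9 (78.128.0.0 - 78.255.255.255) -> 197.79.179.116
  78.160.0.0/11 (78.160.0.0 - 78.191.255.255) -> 197.79.179.191
  78.160.0.0/16 (78.160.0.0 - 78.160.255.255) -> 197.79.179.23
  78.160.64.0/18 (78.160.64.0 - 78.160.127.255) -> 197.79.179.251
  78.160.96.0/19 (78.160.96.0 - 78.160.127.255) -> 197.79.179.51
More-specific entries that do NOT match:
  78.161.108.224/29 (78.161.108.224 - 78.161.108.231) does not contain 78.160.108.225
  78.160.108.160/27 (78.160.108.160 - 78.160.108.191) does not contain 78.160.108.225
  78.160.108.64/26 (78.160.108.64 - 78.160.108.127) does not contain 78.160.108.225
  78.160.110.192/26 (78.160.110.192 - 78.160.110.255) does not contain 78.160.108.225
  78.160.108.128/26 (78.160.108.128 - 78.160.108.191) does not contain 78.160.108.225
  78.160.100.0/23 (78.160.100.0 - 78.160.101.255) does not contain 78.160.108.225
  78.176.108.0/22 (78.176.108.0 - 78.176.111.255) does not contain 78.160.108.225
Longest matching prefix is /19 -> next hop 197.79.179.51.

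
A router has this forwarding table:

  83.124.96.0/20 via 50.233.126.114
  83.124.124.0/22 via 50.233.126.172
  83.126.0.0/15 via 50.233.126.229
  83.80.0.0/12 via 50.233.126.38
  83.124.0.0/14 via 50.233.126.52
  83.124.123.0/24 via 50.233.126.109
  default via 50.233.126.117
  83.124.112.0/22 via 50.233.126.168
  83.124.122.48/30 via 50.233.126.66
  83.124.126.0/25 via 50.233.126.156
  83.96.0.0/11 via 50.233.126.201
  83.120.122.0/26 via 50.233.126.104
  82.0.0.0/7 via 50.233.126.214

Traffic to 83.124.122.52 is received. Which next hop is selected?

Routes whose prefix contains 83.124.122.52:
  0.0.0.0/0 (default, matches everything) -> 50.233.126.117
  82.0.0.0/7 (82.0.0.0 - 83.255.255.255) -> 50.233.126.214
  83.96.0.0/11 (83.96.0.0 - 83.127.255.255) -> 50.233.126.201
  83.124.0.0/14 (83.124.0.0 - 83.127.255.255) -> 50.233.126.52
More-specific entries that do NOT match:
  83.124.122.48/30 (83.124.122.48 - 83.124.122.51) does not contain 83.124.122.52
  83.120.122.0/26 (83.120.122.0 - 83.120.122.63) does not contain 83.124.122.52
  83.124.126.0/25 (83.124.126.0 - 83.124.126.127) does not contain 83.124.122.52
  83.124.123.0/24 (83.124.123.0 - 83.124.123.255) does not contain 83.124.122.52
  83.124.124.0/22 (83.124.124.0 - 83.124.127.255) does not contain 83.124.122.52
  83.124.112.0/22 (83.124.112.0 - 83.124.115.255) does not contain 83.124.122.52
  83.124.96.0/20 (83.124.96.0 - 83.124.111.255) does not contain 83.124.122.52
  83.126.0.0/15 (83.126.0.0 - 83.127.255.255) does not contain 83.124.122.52
Longest matching prefix is /14 -> next hop 50.233.126.52.

50.233.126.52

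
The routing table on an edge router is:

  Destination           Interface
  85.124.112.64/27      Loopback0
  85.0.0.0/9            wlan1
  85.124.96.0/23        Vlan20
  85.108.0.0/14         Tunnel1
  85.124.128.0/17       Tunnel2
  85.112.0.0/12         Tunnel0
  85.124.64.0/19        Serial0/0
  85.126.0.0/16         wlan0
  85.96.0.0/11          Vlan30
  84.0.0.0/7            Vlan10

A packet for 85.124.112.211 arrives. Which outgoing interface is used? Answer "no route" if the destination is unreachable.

Routes whose prefix contains 85.124.112.211:
  84.0.0.0/7 (84.0.0.0 - 85.255.255.255) -> Vlan10
  85.0.0.0/9 (85.0.0.0 - 85.127.255.255) -> wlan1
  85.96.0.0/11 (85.96.0.0 - 85.127.255.255) -> Vlan30
  85.112.0.0/12 (85.112.0.0 - 85.127.255.255) -> Tunnel0
More-specific entries that do NOT match:
  85.124.112.64/27 (85.124.112.64 - 85.124.112.95) does not contain 85.124.112.211
  85.124.96.0/23 (85.124.96.0 - 85.124.97.255) does not contain 85.124.112.211
  85.124.64.0/19 (85.124.64.0 - 85.124.95.255) does not contain 85.124.112.211
  85.124.128.0/17 (85.124.128.0 - 85.124.255.255) does not contain 85.124.112.211
  85.126.0.0/16 (85.126.0.0 - 85.126.255.255) does not contain 85.124.112.211
  85.108.0.0/14 (85.108.0.0 - 85.111.255.255) does not contain 85.124.112.211
Longest matching prefix is /12 -> interface Tunnel0.

Tunnel0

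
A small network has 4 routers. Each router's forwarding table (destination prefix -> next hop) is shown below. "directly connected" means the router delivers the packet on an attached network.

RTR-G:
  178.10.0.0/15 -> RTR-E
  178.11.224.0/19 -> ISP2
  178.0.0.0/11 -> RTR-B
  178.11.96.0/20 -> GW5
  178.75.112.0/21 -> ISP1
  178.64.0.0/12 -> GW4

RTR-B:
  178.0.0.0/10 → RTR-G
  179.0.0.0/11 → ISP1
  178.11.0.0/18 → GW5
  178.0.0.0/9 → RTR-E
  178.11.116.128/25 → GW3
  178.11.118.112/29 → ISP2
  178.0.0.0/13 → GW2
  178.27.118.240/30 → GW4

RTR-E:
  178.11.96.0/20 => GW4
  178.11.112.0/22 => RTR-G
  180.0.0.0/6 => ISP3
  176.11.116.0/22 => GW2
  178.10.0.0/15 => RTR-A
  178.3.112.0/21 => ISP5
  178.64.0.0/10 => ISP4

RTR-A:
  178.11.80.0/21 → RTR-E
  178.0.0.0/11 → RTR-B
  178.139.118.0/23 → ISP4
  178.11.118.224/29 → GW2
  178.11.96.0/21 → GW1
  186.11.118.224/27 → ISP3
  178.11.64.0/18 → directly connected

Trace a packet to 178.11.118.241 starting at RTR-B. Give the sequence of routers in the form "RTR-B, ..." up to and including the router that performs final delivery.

At RTR-B: longest match for 178.11.118.241 is 178.0.0.0/10 -> RTR-G
At RTR-G: longest match for 178.11.118.241 is 178.10.0.0/15 -> RTR-E
At RTR-E: longest match for 178.11.118.241 is 178.10.0.0/15 -> RTR-A
At RTR-A: longest match for 178.11.118.241 is 178.11.64.0/18 -> directly connected

RTR-B, RTR-G, RTR-E, RTR-A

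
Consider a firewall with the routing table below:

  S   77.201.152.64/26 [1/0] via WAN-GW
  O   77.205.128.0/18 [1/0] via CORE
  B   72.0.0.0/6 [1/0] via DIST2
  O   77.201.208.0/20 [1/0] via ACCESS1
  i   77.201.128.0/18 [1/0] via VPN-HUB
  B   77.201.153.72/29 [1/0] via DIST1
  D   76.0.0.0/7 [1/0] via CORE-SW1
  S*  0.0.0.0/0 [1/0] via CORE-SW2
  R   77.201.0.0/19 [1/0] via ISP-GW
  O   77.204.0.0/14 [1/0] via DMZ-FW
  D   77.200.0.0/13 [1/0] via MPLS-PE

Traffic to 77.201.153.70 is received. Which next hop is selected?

Routes whose prefix contains 77.201.153.70:
  0.0.0.0/0 (default, matches everything) -> CORE-SW2
  76.0.0.0/7 (76.0.0.0 - 77.255.255.255) -> CORE-SW1
  77.200.0.0/13 (77.200.0.0 - 77.207.255.255) -> MPLS-PE
  77.201.128.0/18 (77.201.128.0 - 77.201.191.255) -> VPN-HUB
More-specific entries that do NOT match:
  77.201.153.72/29 (77.201.153.72 - 77.201.153.79) does not contain 77.201.153.70
  77.201.152.64/26 (77.201.152.64 - 77.201.152.127) does not contain 77.201.153.70
  77.201.208.0/20 (77.201.208.0 - 77.201.223.255) does not contain 77.201.153.70
  77.201.0.0/19 (77.201.0.0 - 77.201.31.255) does not contain 77.201.153.70
Longest matching prefix is /18 -> next hop VPN-HUB.

VPN-HUB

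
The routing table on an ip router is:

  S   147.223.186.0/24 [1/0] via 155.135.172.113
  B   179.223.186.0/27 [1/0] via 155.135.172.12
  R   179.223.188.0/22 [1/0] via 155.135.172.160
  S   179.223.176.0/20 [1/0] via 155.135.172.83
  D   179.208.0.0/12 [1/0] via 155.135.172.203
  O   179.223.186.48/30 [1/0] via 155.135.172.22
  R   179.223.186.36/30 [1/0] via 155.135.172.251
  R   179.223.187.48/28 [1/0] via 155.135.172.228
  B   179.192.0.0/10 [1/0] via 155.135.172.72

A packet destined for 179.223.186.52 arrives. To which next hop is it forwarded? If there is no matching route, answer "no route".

Routes whose prefix contains 179.223.186.52:
  179.192.0.0/10 (179.192.0.0 - 179.255.255.255) -> 155.135.172.72
  179.208.0.0/12 (179.208.0.0 - 179.223.255.255) -> 155.135.172.203
  179.223.176.0/20 (179.223.176.0 - 179.223.191.255) -> 155.135.172.83
More-specific entries that do NOT match:
  179.223.186.48/30 (179.223.186.48 - 179.223.186.51) does not contain 179.223.186.52
  179.223.186.36/30 (179.223.186.36 - 179.223.186.39) does not contain 179.223.186.52
  179.223.187.48/28 (179.223.187.48 - 179.223.187.63) does not contain 179.223.186.52
  179.223.186.0/27 (179.223.186.0 - 179.223.186.31) does not contain 179.223.186.52
  147.223.186.0/24 (147.223.186.0 - 147.223.186.255) does not contain 179.223.186.52
  179.223.188.0/22 (179.223.188.0 - 179.223.191.255) does not contain 179.223.186.52
Longest matching prefix is /20 -> next hop 155.135.172.83.

155.135.172.83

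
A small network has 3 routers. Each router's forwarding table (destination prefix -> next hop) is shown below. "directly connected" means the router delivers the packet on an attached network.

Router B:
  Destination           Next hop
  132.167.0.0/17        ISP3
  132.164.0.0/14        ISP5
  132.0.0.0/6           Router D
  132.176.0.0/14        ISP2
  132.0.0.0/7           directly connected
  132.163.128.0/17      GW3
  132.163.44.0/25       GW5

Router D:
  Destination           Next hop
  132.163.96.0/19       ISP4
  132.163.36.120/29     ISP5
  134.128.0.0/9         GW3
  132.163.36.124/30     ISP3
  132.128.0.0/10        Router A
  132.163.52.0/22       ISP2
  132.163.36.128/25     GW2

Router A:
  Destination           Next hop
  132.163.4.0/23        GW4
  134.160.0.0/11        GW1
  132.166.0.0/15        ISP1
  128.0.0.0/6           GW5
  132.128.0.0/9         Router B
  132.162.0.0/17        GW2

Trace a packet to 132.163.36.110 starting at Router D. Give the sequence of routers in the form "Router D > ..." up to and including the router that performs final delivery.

Router D > Router A > Router B

At Router D: longest match for 132.163.36.110 is 132.128.0.0/10 -> Router A
At Router A: longest match for 132.163.36.110 is 132.128.0.0/9 -> Router B
At Router B: longest match for 132.163.36.110 is 132.0.0.0/7 -> directly connected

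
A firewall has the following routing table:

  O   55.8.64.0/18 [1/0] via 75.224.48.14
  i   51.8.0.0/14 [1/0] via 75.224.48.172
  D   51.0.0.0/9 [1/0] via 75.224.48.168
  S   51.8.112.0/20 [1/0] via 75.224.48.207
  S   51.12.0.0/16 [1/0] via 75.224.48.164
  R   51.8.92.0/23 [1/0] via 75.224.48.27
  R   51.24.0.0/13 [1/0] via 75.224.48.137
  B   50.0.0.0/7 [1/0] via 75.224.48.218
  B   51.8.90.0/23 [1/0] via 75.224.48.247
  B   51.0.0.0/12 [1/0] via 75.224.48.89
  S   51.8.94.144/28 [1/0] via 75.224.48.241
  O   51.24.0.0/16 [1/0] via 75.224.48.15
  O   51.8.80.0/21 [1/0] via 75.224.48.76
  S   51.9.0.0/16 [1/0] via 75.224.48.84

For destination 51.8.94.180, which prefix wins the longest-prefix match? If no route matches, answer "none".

51.8.0.0/14

Entries matching 51.8.94.180:
  50.0.0.0/7 (50.0.0.0 - 51.255.255.255)
  51.0.0.0/9 (51.0.0.0 - 51.127.255.255)
  51.0.0.0/12 (51.0.0.0 - 51.15.255.255)
  51.8.0.0/14 (51.8.0.0 - 51.11.255.255)
Most specific is 51.8.0.0/14.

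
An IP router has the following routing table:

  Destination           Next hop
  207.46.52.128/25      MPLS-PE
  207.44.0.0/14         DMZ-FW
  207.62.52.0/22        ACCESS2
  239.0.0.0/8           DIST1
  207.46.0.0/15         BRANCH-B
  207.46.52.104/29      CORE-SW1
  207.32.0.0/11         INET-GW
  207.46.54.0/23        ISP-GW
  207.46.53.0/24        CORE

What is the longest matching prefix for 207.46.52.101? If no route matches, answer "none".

Entries matching 207.46.52.101:
  207.32.0.0/11 (207.32.0.0 - 207.63.255.255)
  207.44.0.0/14 (207.44.0.0 - 207.47.255.255)
  207.46.0.0/15 (207.46.0.0 - 207.47.255.255)
Most specific is 207.46.0.0/15.

207.46.0.0/15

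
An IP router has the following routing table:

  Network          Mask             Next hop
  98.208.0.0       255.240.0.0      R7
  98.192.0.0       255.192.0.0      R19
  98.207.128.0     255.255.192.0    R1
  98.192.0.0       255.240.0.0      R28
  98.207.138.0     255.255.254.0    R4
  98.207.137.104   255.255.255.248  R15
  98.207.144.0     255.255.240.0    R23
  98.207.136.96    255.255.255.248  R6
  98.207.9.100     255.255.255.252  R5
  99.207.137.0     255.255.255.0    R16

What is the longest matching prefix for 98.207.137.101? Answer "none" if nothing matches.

98.207.128.0/18

Entries matching 98.207.137.101:
  98.192.0.0/10 (98.192.0.0 - 98.255.255.255)
  98.192.0.0/12 (98.192.0.0 - 98.207.255.255)
  98.207.128.0/18 (98.207.128.0 - 98.207.191.255)
Most specific is 98.207.128.0/18.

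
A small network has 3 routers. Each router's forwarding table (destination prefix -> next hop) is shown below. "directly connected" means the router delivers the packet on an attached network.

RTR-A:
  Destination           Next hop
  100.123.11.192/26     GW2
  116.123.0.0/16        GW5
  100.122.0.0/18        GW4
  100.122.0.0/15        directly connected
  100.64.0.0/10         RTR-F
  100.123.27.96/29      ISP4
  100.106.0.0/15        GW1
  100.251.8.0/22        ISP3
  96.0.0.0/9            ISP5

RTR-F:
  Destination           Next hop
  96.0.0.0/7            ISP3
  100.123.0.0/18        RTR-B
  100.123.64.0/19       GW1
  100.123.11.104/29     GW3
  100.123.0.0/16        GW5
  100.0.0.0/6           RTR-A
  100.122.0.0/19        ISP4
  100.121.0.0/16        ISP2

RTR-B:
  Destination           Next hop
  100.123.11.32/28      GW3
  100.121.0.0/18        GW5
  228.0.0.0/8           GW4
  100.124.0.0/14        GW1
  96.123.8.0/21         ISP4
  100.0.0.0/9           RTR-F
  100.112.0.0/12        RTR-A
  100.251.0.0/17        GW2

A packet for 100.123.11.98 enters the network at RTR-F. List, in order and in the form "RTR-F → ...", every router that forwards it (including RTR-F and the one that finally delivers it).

RTR-F → RTR-B → RTR-A

At RTR-F: longest match for 100.123.11.98 is 100.123.0.0/18 -> RTR-B
At RTR-B: longest match for 100.123.11.98 is 100.112.0.0/12 -> RTR-A
At RTR-A: longest match for 100.123.11.98 is 100.122.0.0/15 -> directly connected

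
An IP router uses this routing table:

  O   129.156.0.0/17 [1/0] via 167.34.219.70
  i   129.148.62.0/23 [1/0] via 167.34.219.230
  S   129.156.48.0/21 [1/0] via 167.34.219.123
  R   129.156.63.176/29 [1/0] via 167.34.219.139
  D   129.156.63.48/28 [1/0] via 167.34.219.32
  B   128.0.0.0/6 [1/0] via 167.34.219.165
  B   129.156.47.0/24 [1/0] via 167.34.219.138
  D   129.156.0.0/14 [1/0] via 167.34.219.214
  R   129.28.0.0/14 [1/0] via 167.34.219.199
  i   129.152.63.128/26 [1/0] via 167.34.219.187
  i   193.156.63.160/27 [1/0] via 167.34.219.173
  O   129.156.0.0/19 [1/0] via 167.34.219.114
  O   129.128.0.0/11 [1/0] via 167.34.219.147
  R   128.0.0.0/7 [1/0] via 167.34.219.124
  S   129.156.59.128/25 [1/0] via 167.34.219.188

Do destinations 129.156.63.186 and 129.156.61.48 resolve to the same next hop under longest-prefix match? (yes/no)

yes

129.156.63.186: longest match 129.156.0.0/17 -> 167.34.219.70
129.156.61.48: longest match 129.156.0.0/17 -> 167.34.219.70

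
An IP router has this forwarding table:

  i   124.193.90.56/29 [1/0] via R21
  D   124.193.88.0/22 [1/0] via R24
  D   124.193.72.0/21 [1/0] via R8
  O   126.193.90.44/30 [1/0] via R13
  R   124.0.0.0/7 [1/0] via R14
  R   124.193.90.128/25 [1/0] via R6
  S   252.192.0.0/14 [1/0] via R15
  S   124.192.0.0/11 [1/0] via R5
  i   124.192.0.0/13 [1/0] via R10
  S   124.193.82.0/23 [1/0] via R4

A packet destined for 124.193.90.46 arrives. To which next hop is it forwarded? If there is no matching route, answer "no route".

Routes whose prefix contains 124.193.90.46:
  124.0.0.0/7 (124.0.0.0 - 125.255.255.255) -> R14
  124.192.0.0/11 (124.192.0.0 - 124.223.255.255) -> R5
  124.192.0.0/13 (124.192.0.0 - 124.199.255.255) -> R10
  124.193.88.0/22 (124.193.88.0 - 124.193.91.255) -> R24
More-specific entries that do NOT match:
  126.193.90.44/30 (126.193.90.44 - 126.193.90.47) does not contain 124.193.90.46
  124.193.90.56/29 (124.193.90.56 - 124.193.90.63) does not contain 124.193.90.46
  124.193.90.128/25 (124.193.90.128 - 124.193.90.255) does not contain 124.193.90.46
  124.193.82.0/23 (124.193.82.0 - 124.193.83.255) does not contain 124.193.90.46
Longest matching prefix is /22 -> next hop R24.

R24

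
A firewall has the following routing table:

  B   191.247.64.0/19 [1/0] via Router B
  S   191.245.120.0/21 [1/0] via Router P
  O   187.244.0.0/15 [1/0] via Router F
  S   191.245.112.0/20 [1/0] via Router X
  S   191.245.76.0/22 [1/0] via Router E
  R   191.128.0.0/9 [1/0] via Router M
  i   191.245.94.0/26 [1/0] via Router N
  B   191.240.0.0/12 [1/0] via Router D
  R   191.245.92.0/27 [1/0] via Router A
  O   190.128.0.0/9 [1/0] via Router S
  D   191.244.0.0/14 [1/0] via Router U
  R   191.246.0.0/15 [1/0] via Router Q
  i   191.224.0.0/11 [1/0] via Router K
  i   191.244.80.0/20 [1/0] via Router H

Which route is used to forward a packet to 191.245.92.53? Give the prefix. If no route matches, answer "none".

191.244.0.0/14

Entries matching 191.245.92.53:
  191.128.0.0/9 (191.128.0.0 - 191.255.255.255)
  191.224.0.0/11 (191.224.0.0 - 191.255.255.255)
  191.240.0.0/12 (191.240.0.0 - 191.255.255.255)
  191.244.0.0/14 (191.244.0.0 - 191.247.255.255)
Most specific is 191.244.0.0/14.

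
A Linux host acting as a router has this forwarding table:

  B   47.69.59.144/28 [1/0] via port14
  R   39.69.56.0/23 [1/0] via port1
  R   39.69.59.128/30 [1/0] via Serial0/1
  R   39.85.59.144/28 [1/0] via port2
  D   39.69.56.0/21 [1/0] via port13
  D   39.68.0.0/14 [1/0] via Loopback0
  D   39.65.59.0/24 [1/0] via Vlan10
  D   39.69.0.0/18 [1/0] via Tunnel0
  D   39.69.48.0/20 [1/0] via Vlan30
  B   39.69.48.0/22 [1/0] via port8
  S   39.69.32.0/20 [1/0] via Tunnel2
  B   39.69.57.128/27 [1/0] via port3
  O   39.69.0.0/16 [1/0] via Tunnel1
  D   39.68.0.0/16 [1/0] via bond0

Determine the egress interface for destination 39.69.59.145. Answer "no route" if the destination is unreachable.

Routes whose prefix contains 39.69.59.145:
  39.68.0.0/14 (39.68.0.0 - 39.71.255.255) -> Loopback0
  39.69.0.0/16 (39.69.0.0 - 39.69.255.255) -> Tunnel1
  39.69.0.0/18 (39.69.0.0 - 39.69.63.255) -> Tunnel0
  39.69.48.0/20 (39.69.48.0 - 39.69.63.255) -> Vlan30
  39.69.56.0/21 (39.69.56.0 - 39.69.63.255) -> port13
More-specific entries that do NOT match:
  39.69.59.128/30 (39.69.59.128 - 39.69.59.131) does not contain 39.69.59.145
  47.69.59.144/28 (47.69.59.144 - 47.69.59.159) does not contain 39.69.59.145
  39.85.59.144/28 (39.85.59.144 - 39.85.59.159) does not contain 39.69.59.145
  39.69.57.128/27 (39.69.57.128 - 39.69.57.159) does not contain 39.69.59.145
  39.65.59.0/24 (39.65.59.0 - 39.65.59.255) does not contain 39.69.59.145
  39.69.56.0/23 (39.69.56.0 - 39.69.57.255) does not contain 39.69.59.145
  39.69.48.0/22 (39.69.48.0 - 39.69.51.255) does not contain 39.69.59.145
Longest matching prefix is /21 -> interface port13.

port13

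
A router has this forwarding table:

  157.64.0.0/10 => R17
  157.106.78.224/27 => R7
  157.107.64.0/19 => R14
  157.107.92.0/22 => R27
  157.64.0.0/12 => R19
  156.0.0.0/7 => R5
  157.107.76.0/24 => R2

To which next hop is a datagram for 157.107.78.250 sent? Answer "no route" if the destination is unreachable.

R14

Routes whose prefix contains 157.107.78.250:
  156.0.0.0/7 (156.0.0.0 - 157.255.255.255) -> R5
  157.64.0.0/10 (157.64.0.0 - 157.127.255.255) -> R17
  157.107.64.0/19 (157.107.64.0 - 157.107.95.255) -> R14
More-specific entries that do NOT match:
  157.106.78.224/27 (157.106.78.224 - 157.106.78.255) does not contain 157.107.78.250
  157.107.76.0/24 (157.107.76.0 - 157.107.76.255) does not contain 157.107.78.250
  157.107.92.0/22 (157.107.92.0 - 157.107.95.255) does not contain 157.107.78.250
Longest matching prefix is /19 -> next hop R14.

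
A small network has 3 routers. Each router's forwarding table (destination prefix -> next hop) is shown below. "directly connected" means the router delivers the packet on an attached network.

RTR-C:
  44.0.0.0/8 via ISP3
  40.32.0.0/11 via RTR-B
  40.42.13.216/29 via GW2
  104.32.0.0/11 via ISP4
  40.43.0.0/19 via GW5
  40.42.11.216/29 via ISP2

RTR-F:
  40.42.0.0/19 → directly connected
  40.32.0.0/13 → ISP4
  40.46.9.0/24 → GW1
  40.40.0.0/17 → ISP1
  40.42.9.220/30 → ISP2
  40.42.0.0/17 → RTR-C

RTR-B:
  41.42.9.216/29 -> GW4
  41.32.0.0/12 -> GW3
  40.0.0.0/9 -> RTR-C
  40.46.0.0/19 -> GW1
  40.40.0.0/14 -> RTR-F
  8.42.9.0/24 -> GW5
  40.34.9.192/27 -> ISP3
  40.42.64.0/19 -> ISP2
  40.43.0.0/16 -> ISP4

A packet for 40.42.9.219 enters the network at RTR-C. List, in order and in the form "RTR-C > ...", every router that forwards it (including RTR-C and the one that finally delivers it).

RTR-C > RTR-B > RTR-F

At RTR-C: longest match for 40.42.9.219 is 40.32.0.0/11 -> RTR-B
At RTR-B: longest match for 40.42.9.219 is 40.40.0.0/14 -> RTR-F
At RTR-F: longest match for 40.42.9.219 is 40.42.0.0/19 -> directly connected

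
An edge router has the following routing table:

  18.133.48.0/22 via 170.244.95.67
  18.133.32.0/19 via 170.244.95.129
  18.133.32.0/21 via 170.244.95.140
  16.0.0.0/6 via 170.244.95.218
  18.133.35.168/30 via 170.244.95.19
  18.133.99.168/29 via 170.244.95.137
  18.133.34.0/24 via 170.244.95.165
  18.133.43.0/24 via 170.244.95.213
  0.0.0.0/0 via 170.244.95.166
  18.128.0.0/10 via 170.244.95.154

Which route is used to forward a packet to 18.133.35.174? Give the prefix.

18.133.32.0/21

Entries matching 18.133.35.174:
  0.0.0.0/0 (default, matches everything)
  16.0.0.0/6 (16.0.0.0 - 19.255.255.255)
  18.128.0.0/10 (18.128.0.0 - 18.191.255.255)
  18.133.32.0/19 (18.133.32.0 - 18.133.63.255)
  18.133.32.0/21 (18.133.32.0 - 18.133.39.255)
Most specific is 18.133.32.0/21.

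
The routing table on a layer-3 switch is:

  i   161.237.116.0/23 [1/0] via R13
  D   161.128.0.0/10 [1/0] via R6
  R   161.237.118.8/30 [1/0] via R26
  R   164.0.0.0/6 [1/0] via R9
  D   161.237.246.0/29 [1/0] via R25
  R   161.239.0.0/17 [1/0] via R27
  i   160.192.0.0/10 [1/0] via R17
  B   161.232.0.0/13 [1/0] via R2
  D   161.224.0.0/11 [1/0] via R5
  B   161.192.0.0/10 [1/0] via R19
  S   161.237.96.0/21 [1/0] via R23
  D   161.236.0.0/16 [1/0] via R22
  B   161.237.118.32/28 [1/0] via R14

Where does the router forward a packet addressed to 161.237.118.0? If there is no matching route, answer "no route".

Routes whose prefix contains 161.237.118.0:
  161.192.0.0/10 (161.192.0.0 - 161.255.255.255) -> R19
  161.224.0.0/11 (161.224.0.0 - 161.255.255.255) -> R5
  161.232.0.0/13 (161.232.0.0 - 161.239.255.255) -> R2
More-specific entries that do NOT match:
  161.237.118.8/30 (161.237.118.8 - 161.237.118.11) does not contain 161.237.118.0
  161.237.246.0/29 (161.237.246.0 - 161.237.246.7) does not contain 161.237.118.0
  161.237.118.32/28 (161.237.118.32 - 161.237.118.47) does not contain 161.237.118.0
  161.237.116.0/23 (161.237.116.0 - 161.237.117.255) does not contain 161.237.118.0
  161.237.96.0/21 (161.237.96.0 - 161.237.103.255) does not contain 161.237.118.0
  161.239.0.0/17 (161.239.0.0 - 161.239.127.255) does not contain 161.237.118.0
  161.236.0.0/16 (161.236.0.0 - 161.236.255.255) does not contain 161.237.118.0
Longest matching prefix is /13 -> next hop R2.

R2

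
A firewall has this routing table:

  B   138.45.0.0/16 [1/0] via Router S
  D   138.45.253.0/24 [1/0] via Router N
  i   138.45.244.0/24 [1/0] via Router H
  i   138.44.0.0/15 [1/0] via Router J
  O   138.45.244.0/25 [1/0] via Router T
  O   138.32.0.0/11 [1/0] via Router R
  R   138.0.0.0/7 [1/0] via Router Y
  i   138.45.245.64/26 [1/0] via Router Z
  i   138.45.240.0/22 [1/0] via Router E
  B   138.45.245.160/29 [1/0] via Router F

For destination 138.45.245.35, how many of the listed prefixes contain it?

Prefixes containing 138.45.245.35:
  138.0.0.0/7 (138.0.0.0 - 139.255.255.255)
  138.32.0.0/11 (138.32.0.0 - 138.63.255.255)
  138.44.0.0/15 (138.44.0.0 - 138.45.255.255)
  138.45.0.0/16 (138.45.0.0 - 138.45.255.255)
Total matching entries: 4.

4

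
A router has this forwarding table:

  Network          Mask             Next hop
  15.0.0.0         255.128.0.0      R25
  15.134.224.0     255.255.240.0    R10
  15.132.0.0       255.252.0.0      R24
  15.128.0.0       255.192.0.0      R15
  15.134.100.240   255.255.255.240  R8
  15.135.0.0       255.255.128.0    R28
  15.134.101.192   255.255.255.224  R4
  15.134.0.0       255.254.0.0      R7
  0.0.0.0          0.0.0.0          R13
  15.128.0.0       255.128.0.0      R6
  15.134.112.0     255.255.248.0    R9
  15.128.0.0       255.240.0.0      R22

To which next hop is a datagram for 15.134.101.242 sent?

R7

Routes whose prefix contains 15.134.101.242:
  0.0.0.0/0 (default, matches everything) -> R13
  15.128.0.0/9 (15.128.0.0 - 15.255.255.255) -> R6
  15.128.0.0/10 (15.128.0.0 - 15.191.255.255) -> R15
  15.128.0.0/12 (15.128.0.0 - 15.143.255.255) -> R22
  15.132.0.0/14 (15.132.0.0 - 15.135.255.255) -> R24
  15.134.0.0/15 (15.134.0.0 - 15.135.255.255) -> R7
More-specific entries that do NOT match:
  15.134.100.240/28 (15.134.100.240 - 15.134.100.255) does not contain 15.134.101.242
  15.134.101.192/27 (15.134.101.192 - 15.134.101.223) does not contain 15.134.101.242
  15.134.112.0/21 (15.134.112.0 - 15.134.119.255) does not contain 15.134.101.242
  15.134.224.0/20 (15.134.224.0 - 15.134.239.255) does not contain 15.134.101.242
  15.135.0.0/17 (15.135.0.0 - 15.135.127.255) does not contain 15.134.101.242
Longest matching prefix is /15 -> next hop R7.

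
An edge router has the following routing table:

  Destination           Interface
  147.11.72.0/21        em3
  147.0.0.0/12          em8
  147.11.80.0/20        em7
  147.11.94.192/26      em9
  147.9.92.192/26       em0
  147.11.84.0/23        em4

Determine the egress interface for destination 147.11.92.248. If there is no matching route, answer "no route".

em7

Routes whose prefix contains 147.11.92.248:
  147.0.0.0/12 (147.0.0.0 - 147.15.255.255) -> em8
  147.11.80.0/20 (147.11.80.0 - 147.11.95.255) -> em7
More-specific entries that do NOT match:
  147.11.94.192/26 (147.11.94.192 - 147.11.94.255) does not contain 147.11.92.248
  147.9.92.192/26 (147.9.92.192 - 147.9.92.255) does not contain 147.11.92.248
  147.11.84.0/23 (147.11.84.0 - 147.11.85.255) does not contain 147.11.92.248
  147.11.72.0/21 (147.11.72.0 - 147.11.79.255) does not contain 147.11.92.248
Longest matching prefix is /20 -> interface em7.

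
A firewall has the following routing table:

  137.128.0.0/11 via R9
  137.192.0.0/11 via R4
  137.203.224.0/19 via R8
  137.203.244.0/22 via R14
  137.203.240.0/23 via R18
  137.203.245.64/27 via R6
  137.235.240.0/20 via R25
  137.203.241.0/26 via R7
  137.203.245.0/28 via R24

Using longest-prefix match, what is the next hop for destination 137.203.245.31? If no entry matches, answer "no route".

Routes whose prefix contains 137.203.245.31:
  137.192.0.0/11 (137.192.0.0 - 137.223.255.255) -> R4
  137.203.224.0/19 (137.203.224.0 - 137.203.255.255) -> R8
  137.203.244.0/22 (137.203.244.0 - 137.203.247.255) -> R14
More-specific entries that do NOT match:
  137.203.245.0/28 (137.203.245.0 - 137.203.245.15) does not contain 137.203.245.31
  137.203.245.64/27 (137.203.245.64 - 137.203.245.95) does not contain 137.203.245.31
  137.203.241.0/26 (137.203.241.0 - 137.203.241.63) does not contain 137.203.245.31
  137.203.240.0/23 (137.203.240.0 - 137.203.241.255) does not contain 137.203.245.31
Longest matching prefix is /22 -> next hop R14.

R14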